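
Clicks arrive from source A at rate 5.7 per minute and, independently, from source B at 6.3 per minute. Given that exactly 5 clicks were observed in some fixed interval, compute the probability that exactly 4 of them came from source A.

Given the total, each event is independently from source A with probability p = λ_A/(λ_A+λ_B) = 5.7/12 = 0.4750.
So K ~ Binomial(5, 5.7/12): P(K = 4) = C(5,4) · (5.7/12)^4 · (6.3/12)^1 ≈ 0.1336.

0.1336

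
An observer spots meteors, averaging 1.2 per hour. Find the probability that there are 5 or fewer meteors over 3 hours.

Over the interval, μ = 1.2 × 3 = 3.6 (3 hours).
P(N ≤ 5) = Σ_{j=0}^{5} e^(−μ) μ^j/j! ≈ 0.8441.

0.8441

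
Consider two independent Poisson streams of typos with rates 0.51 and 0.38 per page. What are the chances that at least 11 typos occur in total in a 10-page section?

0.2822

Independent Poisson processes superpose: combined rate λ = 0.51 + 0.38 = 0.89 per page.
Over the interval, μ = 0.89 × 10 = 8.9 (a 10-page section = 10 pages).
P(N ≥ 11) = 1 − P(N ≤ 10) ≈ 0.2822.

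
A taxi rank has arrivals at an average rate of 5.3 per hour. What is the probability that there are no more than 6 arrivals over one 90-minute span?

0.3195

Over the interval, μ = 5.3 × 1.5 = 7.95 (a 90-minute span = 1.5 hours).
P(N ≤ 6) = Σ_{j=0}^{6} e^(−μ) μ^j/j! ≈ 0.3195.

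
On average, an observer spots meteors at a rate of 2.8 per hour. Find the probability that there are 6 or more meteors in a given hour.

With mean μ = 2.8 per hour,
P(N ≥ 6) = 1 − P(N ≤ 5) = 1 − Σ_{j=0}^{5} e^(−μ) μ^j/j! ≈ 0.0651.

0.0651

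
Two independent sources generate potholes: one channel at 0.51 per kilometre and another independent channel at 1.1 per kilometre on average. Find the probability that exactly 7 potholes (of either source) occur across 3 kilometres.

0.0972

Independent Poisson processes superpose: combined rate λ = 0.51 + 1.1 = 1.61 per kilometre.
Over the interval, μ = 1.61 × 3 = 4.83 (3 kilometres).
P(N = 7) = e^(−4.83) · 4.83^7/7! ≈ 0.0972.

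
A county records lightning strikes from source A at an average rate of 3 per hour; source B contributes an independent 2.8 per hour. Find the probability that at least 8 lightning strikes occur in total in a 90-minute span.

Independent Poisson processes superpose: combined rate λ = 3 + 2.8 = 5.8 per hour.
Over the interval, μ = 5.8 × 1.5 = 8.7 (a 90-minute span = 1.5 hours).
P(N ≥ 8) = 1 − P(N ≤ 7) ≈ 0.6398.

0.6398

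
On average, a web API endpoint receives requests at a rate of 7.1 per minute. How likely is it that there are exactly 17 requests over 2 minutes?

Over the interval, μ = 7.1 × 2 = 14.2 (2 minutes).
P(N = 17) = e^(−μ) μ^17/17! = e^(−14.2) · 14.2^17/355687428096000 ≈ 0.0743.

0.0743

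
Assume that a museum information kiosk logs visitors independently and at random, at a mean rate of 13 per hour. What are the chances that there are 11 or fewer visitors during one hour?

With mean μ = 13 per hour,
P(N ≤ 11) = Σ_{j=0}^{11} e^(−μ) μ^j/j! ≈ 0.3532.

0.3532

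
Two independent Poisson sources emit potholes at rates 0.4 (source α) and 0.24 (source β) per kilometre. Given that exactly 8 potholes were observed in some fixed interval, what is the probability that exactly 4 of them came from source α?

Given the total, each event is independently from source α with probability p = λ_α/(λ_α+λ_β) = 0.4/0.64 = 0.6250.
So K ~ Binomial(8, 0.4/0.64): P(K = 4) = C(8,4) · (0.4/0.64)^4 · (0.24/0.64)^4 ≈ 0.2112.

0.2112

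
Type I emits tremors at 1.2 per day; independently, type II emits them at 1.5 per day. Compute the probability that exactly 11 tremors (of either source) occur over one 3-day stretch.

Independent Poisson processes superpose: combined rate λ = 1.2 + 1.5 = 2.7 per day.
Over the interval, μ = 2.7 × 3 = 8.1 (a 3-day stretch = 3 days).
P(N = 11) = e^(−8.1) · 8.1^11/11! ≈ 0.0749.

0.0749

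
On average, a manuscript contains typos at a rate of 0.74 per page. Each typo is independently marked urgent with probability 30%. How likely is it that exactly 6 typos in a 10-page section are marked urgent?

Thinning: the typos that are marked urgent themselves form a Poisson process with rate 0.3 × 0.74 = 0.222 per page.
Over the interval, μ = 0.222 × 10 = 2.22 (a 10-page section = 10 pages).
P(N = 6) = e^(−2.22) · 2.22^6/6! ≈ 0.0181.

0.0181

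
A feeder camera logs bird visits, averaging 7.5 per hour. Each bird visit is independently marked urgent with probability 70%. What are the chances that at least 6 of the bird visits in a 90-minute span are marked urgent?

0.7970

Thinning: the bird visits that are marked urgent themselves form a Poisson process with rate 0.7 × 7.5 = 5.25 per hour.
Over the interval, μ = 5.25 × 1.5 = 7.875 (a 90-minute span = 1.5 hours).
P(N ≥ 6) = 1 − P(N ≤ 5) ≈ 0.7970.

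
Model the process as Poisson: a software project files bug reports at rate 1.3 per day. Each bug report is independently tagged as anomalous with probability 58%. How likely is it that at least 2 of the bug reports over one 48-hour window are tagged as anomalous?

Thinning: the bug reports that are tagged as anomalous themselves form a Poisson process with rate 0.58 × 1.3 = 0.754 per day.
Over the interval, μ = 0.754 × 2 = 1.508 (a 48-hour window = 2 days).
P(N ≥ 2) = 1 − P(N ≤ 1) ≈ 0.4448.

0.4448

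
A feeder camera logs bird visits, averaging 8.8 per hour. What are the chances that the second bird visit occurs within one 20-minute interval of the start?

0.7907

Over the interval, μ = 8.8 × 1/3 ≈ 2.93333 (a 20-minute interval = 1/3 hours).
The second arrival falls in the interval iff at least 2 events occur there: P(S_2 ≤ t) = P(N ≥ 2) = 1 − P(N ≤ 1) ≈ 0.7907.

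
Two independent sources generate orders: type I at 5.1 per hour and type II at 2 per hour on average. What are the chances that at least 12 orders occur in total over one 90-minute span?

Independent Poisson processes superpose: combined rate λ = 5.1 + 2 = 7.1 per hour.
Over the interval, μ = 7.1 × 1.5 = 10.65 (a 90-minute span = 1.5 hours).
P(N ≥ 12) = 1 − P(N ≤ 11) ≈ 0.3790.

0.3790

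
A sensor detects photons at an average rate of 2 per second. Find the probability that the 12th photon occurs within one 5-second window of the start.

0.3032

Over the interval, μ = 2 × 5 = 10 (a 5-second window = 5 seconds).
The 12th arrival falls in the interval iff at least 12 events occur there: P(S_12 ≤ t) = P(N ≥ 12) = 1 − P(N ≤ 11) ≈ 0.3032.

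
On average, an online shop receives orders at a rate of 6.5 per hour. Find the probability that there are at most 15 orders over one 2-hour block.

Over the interval, μ = 6.5 × 2 = 13 (a 2-hour block = 2 hours).
P(N ≤ 15) = Σ_{j=0}^{15} e^(−μ) μ^j/j! ≈ 0.7636.

0.7636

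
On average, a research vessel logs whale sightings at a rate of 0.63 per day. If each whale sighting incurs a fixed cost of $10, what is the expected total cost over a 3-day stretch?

E[N] = 0.63 × 3 = 1.89 (a 3-day stretch = 3 days); E[cost] = 1.89 × $10 = $18.9.

$18.9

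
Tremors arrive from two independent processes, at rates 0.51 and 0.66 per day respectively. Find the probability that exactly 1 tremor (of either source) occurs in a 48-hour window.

Independent Poisson processes superpose: combined rate λ = 0.51 + 0.66 = 1.17 per day.
Over the interval, μ = 1.17 × 2 = 2.34 (a 48-hour window = 2 days).
P(N = 1) = e^(−2.34) · 2.34^1/1! ≈ 0.2254.

0.2254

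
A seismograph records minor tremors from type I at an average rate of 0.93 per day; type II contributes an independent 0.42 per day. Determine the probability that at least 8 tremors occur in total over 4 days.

0.1783

Independent Poisson processes superpose: combined rate λ = 0.93 + 0.42 = 1.35 per day.
Over the interval, μ = 1.35 × 4 = 5.4 (4 days).
P(N ≥ 8) = 1 − P(N ≤ 7) ≈ 0.1783.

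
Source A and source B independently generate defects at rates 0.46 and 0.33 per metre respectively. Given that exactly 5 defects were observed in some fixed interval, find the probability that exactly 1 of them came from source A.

Given the total, each event is independently from source A with probability p = λ_A/(λ_A+λ_B) = 0.46/0.79 ≈ 0.5823.
So K ~ Binomial(5, 0.46/0.79): P(K = 1) = C(5,1) · (0.46/0.79)^1 · (0.33/0.79)^4 ≈ 0.0886.

0.0886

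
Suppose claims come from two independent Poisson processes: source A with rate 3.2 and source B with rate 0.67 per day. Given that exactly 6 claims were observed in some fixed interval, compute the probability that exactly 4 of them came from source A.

Given the total, each event is independently from source A with probability p = λ_A/(λ_A+λ_B) = 3.2/3.87 ≈ 0.8269.
So K ~ Binomial(6, 3.2/3.87): P(K = 4) = C(6,4) · (3.2/3.87)^4 · (0.67/3.87)^2 ≈ 0.2102.

0.2102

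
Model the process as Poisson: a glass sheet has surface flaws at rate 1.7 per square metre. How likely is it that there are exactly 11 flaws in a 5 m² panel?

0.0853

Over the interval, μ = 1.7 × 5 = 8.5 (a 5 m² panel = 5 square metres).
P(N = 11) = e^(−μ) μ^11/11! = e^(−8.5) · 8.5^11/39916800 ≈ 0.0853.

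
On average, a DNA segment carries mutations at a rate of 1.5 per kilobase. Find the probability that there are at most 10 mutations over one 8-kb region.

0.3472

Over the interval, μ = 1.5 × 8 = 12 (an 8-kb region = 8 kilobases).
P(N ≤ 10) = Σ_{j=0}^{10} e^(−μ) μ^j/j! ≈ 0.3472.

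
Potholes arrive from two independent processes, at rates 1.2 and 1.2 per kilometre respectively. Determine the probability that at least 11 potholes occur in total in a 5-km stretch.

0.6528

Independent Poisson processes superpose: combined rate λ = 1.2 + 1.2 = 2.4 per kilometre.
Over the interval, μ = 2.4 × 5 = 12 (a 5-km stretch = 5 kilometres).
P(N ≥ 11) = 1 − P(N ≤ 10) ≈ 0.6528.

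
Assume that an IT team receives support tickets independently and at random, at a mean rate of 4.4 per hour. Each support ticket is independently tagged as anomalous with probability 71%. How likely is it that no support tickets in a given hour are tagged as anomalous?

Thinning: the support tickets that are tagged as anomalous themselves form a Poisson process with rate 0.71 × 4.4 = 3.124 per hour.
So μ = 3.124.
P(N = 0) = e^(−3.124) · 3.124^0/0! ≈ 0.0440.

0.0440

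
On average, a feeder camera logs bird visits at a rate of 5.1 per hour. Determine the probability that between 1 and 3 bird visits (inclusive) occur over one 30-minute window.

Over the interval, μ = 5.1 × 0.5 = 2.55 (a 30-minute window = 0.5 hours).
P(1 ≤ N ≤ 3) = Σ_{j=1}^{3} e^(−2.55) · 2.55^j/j! ≈ 0.6688.

0.6688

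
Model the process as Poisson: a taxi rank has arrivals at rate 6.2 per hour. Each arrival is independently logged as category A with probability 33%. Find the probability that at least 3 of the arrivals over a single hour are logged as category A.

Thinning: the arrivals that are logged as category A themselves form a Poisson process with rate 0.33 × 6.2 = 2.046 per hour.
So μ = 2.046.
P(N ≥ 3) = 1 − P(N ≤ 2) ≈ 0.3358.

0.3358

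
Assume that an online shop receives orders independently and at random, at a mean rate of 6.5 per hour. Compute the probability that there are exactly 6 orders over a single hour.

0.1575

With mean μ = 6.5 per hour,
P(N = 6) = e^(−μ) μ^6/6! = e^(−6.5) · 6.5^6/720 ≈ 0.1575.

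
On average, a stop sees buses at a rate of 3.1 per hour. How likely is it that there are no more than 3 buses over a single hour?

With mean μ = 3.1 per hour,
P(N ≤ 3) = Σ_{j=0}^{3} e^(−μ) μ^j/j! ≈ 0.6248.

0.6248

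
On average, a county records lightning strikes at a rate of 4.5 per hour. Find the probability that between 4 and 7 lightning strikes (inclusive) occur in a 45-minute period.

0.4140

Over the interval, μ = 4.5 × 0.75 = 3.375 (a 45-minute period = 0.75 hours).
P(4 ≤ N ≤ 7) = Σ_{j=4}^{7} e^(−3.375) · 3.375^j/j! ≈ 0.4140.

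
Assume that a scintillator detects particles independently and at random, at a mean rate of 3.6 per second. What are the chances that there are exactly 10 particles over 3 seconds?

0.1214

Over the interval, μ = 3.6 × 3 = 10.8 (3 seconds).
P(N = 10) = e^(−μ) μ^10/10! = e^(−10.8) · 10.8^10/3628800 ≈ 0.1214.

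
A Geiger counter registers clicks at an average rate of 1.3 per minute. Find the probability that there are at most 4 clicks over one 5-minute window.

0.2237

Over the interval, μ = 1.3 × 5 = 6.5 (a 5-minute window = 5 minutes).
P(N ≤ 4) = Σ_{j=0}^{4} e^(−μ) μ^j/j! ≈ 0.2237.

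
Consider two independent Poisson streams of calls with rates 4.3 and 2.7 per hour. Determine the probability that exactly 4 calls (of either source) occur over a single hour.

Independent Poisson processes superpose: combined rate λ = 4.3 + 2.7 = 7 per hour.
So μ = 7.
P(N = 4) = e^(−7) · 7^4/4! ≈ 0.0912.

0.0912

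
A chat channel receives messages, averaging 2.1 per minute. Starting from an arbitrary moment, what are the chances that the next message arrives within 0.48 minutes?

0.6351

Inter-arrival times are exponential with rate λ = 2.1 per minute.
P(T ≤ 0.48) = 1 − e^(−λt) = 1 − e^(−2.1 × 0.48) = 1 − e^(−1.008) ≈ 0.6351.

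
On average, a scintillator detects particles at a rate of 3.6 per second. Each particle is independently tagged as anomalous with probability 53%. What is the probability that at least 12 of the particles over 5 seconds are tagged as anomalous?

Thinning: the particles that are tagged as anomalous themselves form a Poisson process with rate 0.53 × 3.6 = 1.908 per second.
Over the interval, μ = 1.908 × 5 = 9.54 (5 seconds).
P(N ≥ 12) = 1 − P(N ≤ 11) ≈ 0.2523.

0.2523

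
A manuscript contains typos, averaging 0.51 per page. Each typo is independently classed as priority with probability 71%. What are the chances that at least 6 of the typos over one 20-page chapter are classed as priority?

Thinning: the typos that are classed as priority themselves form a Poisson process with rate 0.71 × 0.51 = 0.3621 per page.
Over the interval, μ = 0.3621 × 20 = 7.242 (a 20-page chapter = 20 pages).
P(N ≥ 6) = 1 − P(N ≤ 5) ≈ 0.7291.

0.7291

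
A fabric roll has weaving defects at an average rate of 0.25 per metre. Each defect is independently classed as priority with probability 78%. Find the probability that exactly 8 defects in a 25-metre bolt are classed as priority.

0.0604

Thinning: the defects that are classed as priority themselves form a Poisson process with rate 0.78 × 0.25 = 0.195 per metre.
Over the interval, μ = 0.195 × 25 = 4.875 (a 25-metre bolt = 25 metres).
P(N = 8) = e^(−4.875) · 4.875^8/8! ≈ 0.0604.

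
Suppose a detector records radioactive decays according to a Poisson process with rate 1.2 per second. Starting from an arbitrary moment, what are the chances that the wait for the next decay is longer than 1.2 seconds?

The wait for the next event is exponential with rate λ = 1.2 per second.
P(T > 1.2) = e^(−λt) = e^(−1.2 × 1.2) = e^(−1.44) ≈ 0.2369.

0.2369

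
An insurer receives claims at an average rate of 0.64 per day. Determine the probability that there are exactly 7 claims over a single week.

Over the interval, μ = 0.64 × 7 = 4.48 (a week = 7 days).
P(N = 7) = e^(−μ) μ^7/7! = e^(−4.48) · 4.48^7/5040 ≈ 0.0814.

0.0814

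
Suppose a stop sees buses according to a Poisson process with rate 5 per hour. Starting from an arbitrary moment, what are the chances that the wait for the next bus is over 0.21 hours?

The wait for the next event is exponential with rate λ = 5 per hour.
P(T > 0.21) = e^(−λt) = e^(−5 × 0.21) = e^(−1.05) ≈ 0.3499.

0.3499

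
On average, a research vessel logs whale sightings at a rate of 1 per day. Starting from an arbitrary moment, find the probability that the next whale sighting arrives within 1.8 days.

Inter-arrival times are exponential with rate λ = 1 per day.
P(T ≤ 1.8) = 1 − e^(−λt) = 1 − e^(−1 × 1.8) = 1 − e^(−1.8) ≈ 0.8347.

0.8347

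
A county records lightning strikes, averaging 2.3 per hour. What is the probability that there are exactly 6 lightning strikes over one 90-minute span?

0.0743

Over the interval, μ = 2.3 × 1.5 = 3.45 (a 90-minute span = 1.5 hours).
P(N = 6) = e^(−μ) μ^6/6! = e^(−3.45) · 3.45^6/720 ≈ 0.0743.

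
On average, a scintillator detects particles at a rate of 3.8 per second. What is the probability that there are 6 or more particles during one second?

With mean μ = 3.8 per second,
P(N ≥ 6) = 1 − P(N ≤ 5) = 1 − Σ_{j=0}^{5} e^(−μ) μ^j/j! ≈ 0.1844.

0.1844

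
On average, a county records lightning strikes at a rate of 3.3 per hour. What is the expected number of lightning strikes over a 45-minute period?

E[N] = λt = 3.3 × 0.75 = 2.475 (a 45-minute period = 0.75 hours).

2.475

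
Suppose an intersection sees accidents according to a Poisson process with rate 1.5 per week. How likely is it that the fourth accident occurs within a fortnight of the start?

Over the interval, μ = 1.5 × 2 = 3 (a fortnight = 2 weeks).
The fourth arrival falls in the interval iff at least 4 events occur there: P(S_4 ≤ t) = P(N ≥ 4) = 1 − P(N ≤ 3) ≈ 0.3528.

0.3528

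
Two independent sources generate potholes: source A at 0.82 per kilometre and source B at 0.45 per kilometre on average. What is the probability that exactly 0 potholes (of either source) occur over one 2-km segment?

Independent Poisson processes superpose: combined rate λ = 0.82 + 0.45 = 1.27 per kilometre.
Over the interval, μ = 1.27 × 2 = 2.54 (a 2-km segment = 2 kilometres).
P(N = 0) = e^(−2.54) · 2.54^0/0! ≈ 0.0789.

0.0789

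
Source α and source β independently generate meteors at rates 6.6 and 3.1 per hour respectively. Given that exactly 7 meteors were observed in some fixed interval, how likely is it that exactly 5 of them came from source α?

0.3128

Given the total, each event is independently from source α with probability p = λ_α/(λ_α+λ_β) = 6.6/9.7 ≈ 0.6804.
So K ~ Binomial(7, 6.6/9.7): P(K = 5) = C(7,5) · (6.6/9.7)^5 · (3.1/9.7)^2 ≈ 0.3128.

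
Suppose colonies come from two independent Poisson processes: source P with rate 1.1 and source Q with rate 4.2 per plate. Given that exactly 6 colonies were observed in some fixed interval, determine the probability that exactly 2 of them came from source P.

0.2548

Given the total, each event is independently from source P with probability p = λ_P/(λ_P+λ_Q) = 1.1/5.3 ≈ 0.2075.
So K ~ Binomial(6, 1.1/5.3): P(K = 2) = C(6,2) · (1.1/5.3)^2 · (4.2/5.3)^4 ≈ 0.2548.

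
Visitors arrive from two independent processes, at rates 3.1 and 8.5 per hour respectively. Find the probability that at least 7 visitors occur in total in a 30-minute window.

Independent Poisson processes superpose: combined rate λ = 3.1 + 8.5 = 11.6 per hour.
Over the interval, μ = 11.6 × 0.5 = 5.8 (a 30-minute window = 0.5 hours).
P(N ≥ 7) = 1 − P(N ≤ 6) ≈ 0.3616.

0.3616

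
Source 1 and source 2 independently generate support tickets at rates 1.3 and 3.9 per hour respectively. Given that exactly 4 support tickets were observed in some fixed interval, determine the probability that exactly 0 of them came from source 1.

Given the total, each event is independently from source 1 with probability p = λ_1/(λ_1+λ_2) = 1.3/5.2 = 0.2500.
So K ~ Binomial(4, 1.3/5.2): P(K = 0) = C(4,0) · (1.3/5.2)^0 · (3.9/5.2)^4 ≈ 0.3164.

0.3164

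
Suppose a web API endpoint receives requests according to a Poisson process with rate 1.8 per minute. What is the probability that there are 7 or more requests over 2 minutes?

0.0733

Over the interval, μ = 1.8 × 2 = 3.6 (2 minutes).
P(N ≥ 7) = 1 − P(N ≤ 6) = 1 − Σ_{j=0}^{6} e^(−μ) μ^j/j! ≈ 0.0733.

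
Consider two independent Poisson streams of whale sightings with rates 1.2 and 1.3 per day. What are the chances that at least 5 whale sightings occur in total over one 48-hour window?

Independent Poisson processes superpose: combined rate λ = 1.2 + 1.3 = 2.5 per day.
Over the interval, μ = 2.5 × 2 = 5 (a 48-hour window = 2 days).
P(N ≥ 5) = 1 − P(N ≤ 4) ≈ 0.5595.

0.5595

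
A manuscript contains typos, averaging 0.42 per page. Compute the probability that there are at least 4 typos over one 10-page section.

Over the interval, μ = 0.42 × 10 = 4.2 (a 10-page section = 10 pages).
P(N ≥ 4) = 1 − P(N ≤ 3) = 1 − Σ_{j=0}^{3} e^(−μ) μ^j/j! ≈ 0.6046.

0.6046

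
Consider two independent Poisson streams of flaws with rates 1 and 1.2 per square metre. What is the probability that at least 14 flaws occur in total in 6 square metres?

0.4489

Independent Poisson processes superpose: combined rate λ = 1 + 1.2 = 2.2 per square metre.
Over the interval, μ = 2.2 × 6 = 13.2 (6 square metres).
P(N ≥ 14) = 1 − P(N ≤ 13) ≈ 0.4489.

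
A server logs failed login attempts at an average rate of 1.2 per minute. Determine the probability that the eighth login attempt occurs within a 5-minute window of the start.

Over the interval, μ = 1.2 × 5 = 6 (a 5-minute window = 5 minutes).
The eighth arrival falls in the interval iff at least 8 events occur there: P(S_8 ≤ t) = P(N ≥ 8) = 1 − P(N ≤ 7) ≈ 0.2560.

0.2560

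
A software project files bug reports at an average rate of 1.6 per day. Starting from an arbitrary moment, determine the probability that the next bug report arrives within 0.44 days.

Inter-arrival times are exponential with rate λ = 1.6 per day.
P(T ≤ 0.44) = 1 − e^(−λt) = 1 − e^(−1.6 × 0.44) = 1 − e^(−0.704) ≈ 0.5054.

0.5054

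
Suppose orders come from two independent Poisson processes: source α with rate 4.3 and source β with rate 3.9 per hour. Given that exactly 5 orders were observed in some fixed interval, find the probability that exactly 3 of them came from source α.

Given the total, each event is independently from source α with probability p = λ_α/(λ_α+λ_β) = 4.3/8.2 ≈ 0.5244.
So K ~ Binomial(5, 4.3/8.2): P(K = 3) = C(5,3) · (4.3/8.2)^3 · (3.9/8.2)^2 ≈ 0.3262.

0.3262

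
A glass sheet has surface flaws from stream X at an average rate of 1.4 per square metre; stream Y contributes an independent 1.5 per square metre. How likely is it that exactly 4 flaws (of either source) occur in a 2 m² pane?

0.1428

Independent Poisson processes superpose: combined rate λ = 1.4 + 1.5 = 2.9 per square metre.
Over the interval, μ = 2.9 × 2 = 5.8 (a 2 m² pane = 2 square metres).
P(N = 4) = e^(−5.8) · 5.8^4/4! ≈ 0.1428.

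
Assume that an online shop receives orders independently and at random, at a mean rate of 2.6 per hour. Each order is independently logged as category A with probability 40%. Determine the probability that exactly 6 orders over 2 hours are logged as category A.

Thinning: the orders that are logged as category A themselves form a Poisson process with rate 0.4 × 2.6 = 1.04 per hour.
Over the interval, μ = 1.04 × 2 = 2.08 (2 hours).
P(N = 6) = e^(−2.08) · 2.08^6/6! ≈ 0.0141.

0.0141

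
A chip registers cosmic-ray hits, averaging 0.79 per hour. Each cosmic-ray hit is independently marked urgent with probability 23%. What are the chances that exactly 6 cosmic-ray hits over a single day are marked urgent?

Thinning: the cosmic-ray hits that are marked urgent themselves form a Poisson process with rate 0.23 × 0.79 = 0.1817 per hour.
Over the interval, μ = 0.1817 × 24 = 4.3608 (a day = 24 hours).
P(N = 6) = e^(−4.3608) · 4.3608^6/6! ≈ 0.1220.

0.1220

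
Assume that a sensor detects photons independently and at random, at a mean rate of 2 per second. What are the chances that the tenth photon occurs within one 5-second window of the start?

Over the interval, μ = 2 × 5 = 10 (a 5-second window = 5 seconds).
The tenth arrival falls in the interval iff at least 10 events occur there: P(S_10 ≤ t) = P(N ≥ 10) = 1 − P(N ≤ 9) ≈ 0.5421.

0.5421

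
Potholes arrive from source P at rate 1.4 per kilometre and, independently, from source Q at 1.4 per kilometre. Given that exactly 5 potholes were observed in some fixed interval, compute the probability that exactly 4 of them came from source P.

0.1562

Given the total, each event is independently from source P with probability p = λ_P/(λ_P+λ_Q) = 1.4/2.8 = 0.5000.
So K ~ Binomial(5, 1.4/2.8): P(K = 4) = C(5,4) · (1.4/2.8)^4 · (1.4/2.8)^1 ≈ 0.1562.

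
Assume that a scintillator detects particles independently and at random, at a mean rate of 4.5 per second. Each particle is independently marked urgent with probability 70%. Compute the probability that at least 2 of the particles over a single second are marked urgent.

0.8222

Thinning: the particles that are marked urgent themselves form a Poisson process with rate 0.7 × 4.5 = 3.15 per second.
So μ = 3.15.
P(N ≥ 2) = 1 − P(N ≤ 1) ≈ 0.8222.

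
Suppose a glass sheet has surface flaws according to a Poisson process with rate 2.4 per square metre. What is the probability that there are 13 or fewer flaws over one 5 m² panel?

Over the interval, μ = 2.4 × 5 = 12 (a 5 m² panel = 5 square metres).
P(N ≤ 13) = Σ_{j=0}^{13} e^(−μ) μ^j/j! ≈ 0.6815.

0.6815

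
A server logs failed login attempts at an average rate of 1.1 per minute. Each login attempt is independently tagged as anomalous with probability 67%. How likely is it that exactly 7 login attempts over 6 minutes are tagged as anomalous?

Thinning: the login attempts that are tagged as anomalous themselves form a Poisson process with rate 0.67 × 1.1 = 0.737 per minute.
Over the interval, μ = 0.737 × 6 = 4.422 (6 minutes).
P(N = 7) = e^(−4.422) · 4.422^7/7! ≈ 0.0788.

0.0788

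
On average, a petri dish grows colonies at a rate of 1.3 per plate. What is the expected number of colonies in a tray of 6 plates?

E[N] = λt = 1.3 × 6 = 7.8 (a tray of 6 plates = 6 plates).

7.8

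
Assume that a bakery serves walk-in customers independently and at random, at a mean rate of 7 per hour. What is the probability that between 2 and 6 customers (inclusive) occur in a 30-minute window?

0.7988

Over the interval, μ = 7 × 0.5 = 3.5 (a 30-minute window = 0.5 hours).
P(2 ≤ N ≤ 6) = Σ_{j=2}^{6} e^(−3.5) · 3.5^j/j! ≈ 0.7988.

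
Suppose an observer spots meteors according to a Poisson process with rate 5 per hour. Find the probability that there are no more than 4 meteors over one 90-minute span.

Over the interval, μ = 5 × 1.5 = 7.5 (a 90-minute span = 1.5 hours).
P(N ≤ 4) = Σ_{j=0}^{4} e^(−μ) μ^j/j! ≈ 0.1321.

0.1321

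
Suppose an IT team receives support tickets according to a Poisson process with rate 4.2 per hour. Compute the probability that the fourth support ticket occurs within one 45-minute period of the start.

0.3863

Over the interval, μ = 4.2 × 0.75 = 3.15 (a 45-minute period = 0.75 hours).
The fourth arrival falls in the interval iff at least 4 events occur there: P(S_4 ≤ t) = P(N ≥ 4) = 1 − P(N ≤ 3) ≈ 0.3863.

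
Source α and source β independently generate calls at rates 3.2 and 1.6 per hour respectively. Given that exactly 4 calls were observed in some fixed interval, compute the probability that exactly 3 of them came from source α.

Given the total, each event is independently from source α with probability p = λ_α/(λ_α+λ_β) = 3.2/4.8 ≈ 0.6667.
So K ~ Binomial(4, 3.2/4.8): P(K = 3) = C(4,3) · (3.2/4.8)^3 · (1.6/4.8)^1 ≈ 0.3951.

0.3951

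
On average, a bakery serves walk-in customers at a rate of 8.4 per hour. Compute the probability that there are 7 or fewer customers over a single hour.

With mean μ = 8.4 per hour,
P(N ≤ 7) = Σ_{j=0}^{7} e^(−μ) μ^j/j! ≈ 0.3987.

0.3987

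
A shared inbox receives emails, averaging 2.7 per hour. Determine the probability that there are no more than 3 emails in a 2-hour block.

Over the interval, μ = 2.7 × 2 = 5.4 (a 2-hour block = 2 hours).
P(N ≤ 3) = Σ_{j=0}^{3} e^(−μ) μ^j/j! ≈ 0.2133.

0.2133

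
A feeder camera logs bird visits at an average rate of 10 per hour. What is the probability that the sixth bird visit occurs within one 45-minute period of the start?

Over the interval, μ = 10 × 0.75 = 7.5 (a 45-minute period = 0.75 hours).
The sixth arrival falls in the interval iff at least 6 events occur there: P(S_6 ≤ t) = P(N ≥ 6) = 1 − P(N ≤ 5) ≈ 0.7586.

0.7586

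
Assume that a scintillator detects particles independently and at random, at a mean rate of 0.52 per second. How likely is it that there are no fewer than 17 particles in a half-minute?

0.3944

Over the interval, μ = 0.52 × 30 = 15.6 (a half-minute = 30 seconds).
P(N ≥ 17) = 1 − P(N ≤ 16) = 1 − Σ_{j=0}^{16} e^(−μ) μ^j/j! ≈ 0.3944.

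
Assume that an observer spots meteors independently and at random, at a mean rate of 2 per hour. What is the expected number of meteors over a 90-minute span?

3

E[N] = λt = 2 × 1.5 = 3 (a 90-minute span = 1.5 hours).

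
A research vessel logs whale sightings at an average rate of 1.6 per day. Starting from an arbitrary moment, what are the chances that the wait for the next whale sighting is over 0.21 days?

The wait for the next event is exponential with rate λ = 1.6 per day.
P(T > 0.21) = e^(−λt) = e^(−1.6 × 0.21) = e^(−0.336) ≈ 0.7146.

0.7146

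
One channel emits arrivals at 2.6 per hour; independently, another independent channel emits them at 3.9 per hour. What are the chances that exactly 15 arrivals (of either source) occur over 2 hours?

0.0885

Independent Poisson processes superpose: combined rate λ = 2.6 + 3.9 = 6.5 per hour.
Over the interval, μ = 6.5 × 2 = 13 (2 hours).
P(N = 15) = e^(−13) · 13^15/15! ≈ 0.0885.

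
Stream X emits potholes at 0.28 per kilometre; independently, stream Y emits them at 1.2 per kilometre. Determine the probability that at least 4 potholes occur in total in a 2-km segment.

0.3438

Independent Poisson processes superpose: combined rate λ = 0.28 + 1.2 = 1.48 per kilometre.
Over the interval, μ = 1.48 × 2 = 2.96 (a 2-km segment = 2 kilometres).
P(N ≥ 4) = 1 − P(N ≤ 3) ≈ 0.3438.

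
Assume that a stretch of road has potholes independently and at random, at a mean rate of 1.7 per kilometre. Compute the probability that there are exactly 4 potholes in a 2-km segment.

Over the interval, μ = 1.7 × 2 = 3.4 (a 2-km segment = 2 kilometres).
P(N = 4) = e^(−μ) μ^4/4! = e^(−3.4) · 3.4^4/24 ≈ 0.1858.

0.1858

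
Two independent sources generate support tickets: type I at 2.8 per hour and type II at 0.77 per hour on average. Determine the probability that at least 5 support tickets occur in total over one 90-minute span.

0.6194

Independent Poisson processes superpose: combined rate λ = 2.8 + 0.77 = 3.57 per hour.
Over the interval, μ = 3.57 × 1.5 = 5.355 (a 90-minute span = 1.5 hours).
P(N ≥ 5) = 1 − P(N ≤ 4) ≈ 0.6194.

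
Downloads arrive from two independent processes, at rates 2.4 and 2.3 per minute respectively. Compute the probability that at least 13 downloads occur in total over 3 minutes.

0.6513

Independent Poisson processes superpose: combined rate λ = 2.4 + 2.3 = 4.7 per minute.
Over the interval, μ = 4.7 × 3 = 14.1 (3 minutes).
P(N ≥ 13) = 1 − P(N ≤ 12) ≈ 0.6513.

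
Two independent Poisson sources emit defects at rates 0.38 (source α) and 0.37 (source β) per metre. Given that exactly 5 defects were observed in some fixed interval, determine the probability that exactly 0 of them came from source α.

0.0292

Given the total, each event is independently from source α with probability p = λ_α/(λ_α+λ_β) = 0.38/0.75 ≈ 0.5067.
So K ~ Binomial(5, 0.38/0.75): P(K = 0) = C(5,0) · (0.38/0.75)^0 · (0.37/0.75)^5 ≈ 0.0292.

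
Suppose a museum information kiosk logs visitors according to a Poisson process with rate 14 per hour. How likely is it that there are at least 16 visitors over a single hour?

With mean μ = 14 per hour,
P(N ≥ 16) = 1 − P(N ≤ 15) = 1 − Σ_{j=0}^{15} e^(−μ) μ^j/j! ≈ 0.3306.

0.3306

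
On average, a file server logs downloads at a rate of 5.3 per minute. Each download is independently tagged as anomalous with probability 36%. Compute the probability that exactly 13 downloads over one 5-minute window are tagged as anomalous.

Thinning: the downloads that are tagged as anomalous themselves form a Poisson process with rate 0.36 × 5.3 = 1.908 per minute.
Over the interval, μ = 1.908 × 5 = 9.54 (a 5-minute window = 5 minutes).
P(N = 13) = e^(−9.54) · 9.54^13/13! ≈ 0.0626.

0.0626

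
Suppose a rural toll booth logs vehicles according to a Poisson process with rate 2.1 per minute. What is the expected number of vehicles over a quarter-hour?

E[N] = λt = 2.1 × 15 = 31.5 (a quarter-hour = 15 minutes).

31.5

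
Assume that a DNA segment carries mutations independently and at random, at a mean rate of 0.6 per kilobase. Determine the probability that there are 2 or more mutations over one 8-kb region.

0.9523

Over the interval, μ = 0.6 × 8 = 4.8 (an 8-kb region = 8 kilobases).
P(N ≥ 2) = 1 − P(N ≤ 1) = 1 − Σ_{j=0}^{1} e^(−μ) μ^j/j! ≈ 0.9523.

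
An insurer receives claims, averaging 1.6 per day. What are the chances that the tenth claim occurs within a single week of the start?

Over the interval, μ = 1.6 × 7 = 11.2 (a week = 7 days).
The tenth arrival falls in the interval iff at least 10 events occur there: P(S_10 ≤ t) = P(N ≥ 10) = 1 − P(N ≤ 9) ≈ 0.6808.

0.6808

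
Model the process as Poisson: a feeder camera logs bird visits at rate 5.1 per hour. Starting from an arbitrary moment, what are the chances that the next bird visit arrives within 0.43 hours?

Inter-arrival times are exponential with rate λ = 5.1 per hour.
P(T ≤ 0.43) = 1 − e^(−λt) = 1 − e^(−5.1 × 0.43) = 1 − e^(−2.193) ≈ 0.8884.

0.8884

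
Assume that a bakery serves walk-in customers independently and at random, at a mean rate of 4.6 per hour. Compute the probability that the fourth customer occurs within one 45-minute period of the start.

Over the interval, μ = 4.6 × 0.75 = 3.45 (a 45-minute period = 0.75 hours).
The fourth arrival falls in the interval iff at least 4 events occur there: P(S_4 ≤ t) = P(N ≥ 4) = 1 − P(N ≤ 3) ≈ 0.4525.

0.4525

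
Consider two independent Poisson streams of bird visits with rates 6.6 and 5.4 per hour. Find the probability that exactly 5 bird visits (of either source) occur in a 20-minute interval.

Independent Poisson processes superpose: combined rate λ = 6.6 + 5.4 = 12 per hour.
Over the interval, μ = 12 × 1/3 = 4 (a 20-minute interval = 1/3 hours).
P(N = 5) = e^(−4) · 4^5/5! ≈ 0.1563.

0.1563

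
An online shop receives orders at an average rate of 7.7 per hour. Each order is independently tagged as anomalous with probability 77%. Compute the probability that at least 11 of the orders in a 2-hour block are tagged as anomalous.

0.6377

Thinning: the orders that are tagged as anomalous themselves form a Poisson process with rate 0.77 × 7.7 = 5.929 per hour.
Over the interval, μ = 5.929 × 2 = 11.858 (a 2-hour block = 2 hours).
P(N ≥ 11) = 1 − P(N ≤ 10) ≈ 0.6377.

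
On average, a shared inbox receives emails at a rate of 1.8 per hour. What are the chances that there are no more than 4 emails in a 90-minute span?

0.8629

Over the interval, μ = 1.8 × 1.5 = 2.7 (a 90-minute span = 1.5 hours).
P(N ≤ 4) = Σ_{j=0}^{4} e^(−μ) μ^j/j! ≈ 0.8629.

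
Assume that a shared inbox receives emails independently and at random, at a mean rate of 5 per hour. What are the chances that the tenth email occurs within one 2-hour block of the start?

Over the interval, μ = 5 × 2 = 10 (a 2-hour block = 2 hours).
The tenth arrival falls in the interval iff at least 10 events occur there: P(S_10 ≤ t) = P(N ≥ 10) = 1 − P(N ≤ 9) ≈ 0.5421.

0.5421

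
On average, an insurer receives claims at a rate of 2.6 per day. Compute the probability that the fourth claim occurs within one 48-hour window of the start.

Over the interval, μ = 2.6 × 2 = 5.2 (a 48-hour window = 2 days).
The fourth arrival falls in the interval iff at least 4 events occur there: P(S_4 ≤ t) = P(N ≥ 4) = 1 − P(N ≤ 3) ≈ 0.7619.

0.7619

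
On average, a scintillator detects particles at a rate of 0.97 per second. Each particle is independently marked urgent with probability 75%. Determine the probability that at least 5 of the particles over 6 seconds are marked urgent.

Thinning: the particles that are marked urgent themselves form a Poisson process with rate 0.75 × 0.97 = 0.7275 per second.
Over the interval, μ = 0.7275 × 6 = 4.365 (6 seconds).
P(N ≥ 5) = 1 − P(N ≤ 4) ≈ 0.4421.

0.4421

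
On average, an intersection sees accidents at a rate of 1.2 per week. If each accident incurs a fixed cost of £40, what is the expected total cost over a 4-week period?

£192

E[N] = 1.2 × 4 = 4.8 (a 4-week period = 4 weeks); E[cost] = 4.8 × £40 = £192.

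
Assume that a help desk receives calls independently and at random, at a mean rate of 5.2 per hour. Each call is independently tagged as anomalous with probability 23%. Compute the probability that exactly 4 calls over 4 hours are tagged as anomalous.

0.1825

Thinning: the calls that are tagged as anomalous themselves form a Poisson process with rate 0.23 × 5.2 = 1.196 per hour.
Over the interval, μ = 1.196 × 4 = 4.784 (4 hours).
P(N = 4) = e^(−4.784) · 4.784^4/4! ≈ 0.1825.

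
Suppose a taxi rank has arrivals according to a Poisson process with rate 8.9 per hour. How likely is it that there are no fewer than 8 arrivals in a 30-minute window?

0.0825

Over the interval, μ = 8.9 × 0.5 = 4.45 (a 30-minute window = 0.5 hours).
P(N ≥ 8) = 1 − P(N ≤ 7) = 1 − Σ_{j=0}^{7} e^(−μ) μ^j/j! ≈ 0.0825.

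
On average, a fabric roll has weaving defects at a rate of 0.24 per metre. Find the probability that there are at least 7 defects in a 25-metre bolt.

0.3937

Over the interval, μ = 0.24 × 25 = 6 (a 25-metre bolt = 25 metres).
P(N ≥ 7) = 1 − P(N ≤ 6) = 1 − Σ_{j=0}^{6} e^(−μ) μ^j/j! ≈ 0.3937.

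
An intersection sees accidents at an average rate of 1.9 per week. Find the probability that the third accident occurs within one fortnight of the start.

Over the interval, μ = 1.9 × 2 = 3.8 (a fortnight = 2 weeks).
The third arrival falls in the interval iff at least 3 events occur there: P(S_3 ≤ t) = P(N ≥ 3) = 1 − P(N ≤ 2) ≈ 0.7311.

0.7311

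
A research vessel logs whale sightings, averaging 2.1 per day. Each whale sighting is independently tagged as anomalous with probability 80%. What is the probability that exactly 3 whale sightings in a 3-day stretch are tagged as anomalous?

0.1381

Thinning: the whale sightings that are tagged as anomalous themselves form a Poisson process with rate 0.8 × 2.1 = 1.68 per day.
Over the interval, μ = 1.68 × 3 = 5.04 (a 3-day stretch = 3 days).
P(N = 3) = e^(−5.04) · 5.04^3/3! ≈ 0.1381.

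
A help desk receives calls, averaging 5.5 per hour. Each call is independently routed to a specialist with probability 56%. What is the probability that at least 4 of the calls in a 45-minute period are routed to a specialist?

Thinning: the calls that are routed to a specialist themselves form a Poisson process with rate 0.56 × 5.5 = 3.08 per hour.
Over the interval, μ = 3.08 × 0.75 = 2.31 (a 45-minute period = 0.75 hours).
P(N ≥ 4) = 1 − P(N ≤ 3) ≈ 0.2027.

0.2027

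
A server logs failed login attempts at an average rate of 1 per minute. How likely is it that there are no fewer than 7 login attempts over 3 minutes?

Over the interval, μ = 1 × 3 = 3 (3 minutes).
P(N ≥ 7) = 1 − P(N ≤ 6) = 1 − Σ_{j=0}^{6} e^(−μ) μ^j/j! ≈ 0.0335.

0.0335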